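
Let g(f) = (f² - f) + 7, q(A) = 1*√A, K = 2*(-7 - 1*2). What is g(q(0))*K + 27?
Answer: -99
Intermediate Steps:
K = -18 (K = 2*(-7 - 2) = 2*(-9) = -18)
q(A) = √A
g(f) = 7 + f² - f
g(q(0))*K + 27 = (7 + (√0)² - √0)*(-18) + 27 = (7 + 0² - 1*0)*(-18) + 27 = (7 + 0 + 0)*(-18) + 27 = 7*(-18) + 27 = -126 + 27 = -99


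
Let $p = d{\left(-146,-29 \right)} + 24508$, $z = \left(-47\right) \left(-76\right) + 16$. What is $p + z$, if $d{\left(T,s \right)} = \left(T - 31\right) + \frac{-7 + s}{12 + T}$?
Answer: $\frac{1870591}{67} \approx 27919.0$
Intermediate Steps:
$z = 3588$ ($z = 3572 + 16 = 3588$)
$d{\left(T,s \right)} = -31 + T + \frac{-7 + s}{12 + T}$ ($d{\left(T,s \right)} = \left(-31 + T\right) + \frac{-7 + s}{12 + T} = -31 + T + \frac{-7 + s}{12 + T}$)
$p = \frac{1630195}{67}$ ($p = \frac{-379 - 29 + \left(-146\right)^{2} - -2774}{12 - 146} + 24508 = \frac{-379 - 29 + 21316 + 2774}{-134} + 24508 = \left(- \frac{1}{134}\right) 23682 + 24508 = - \frac{11841}{67} + 24508 = \frac{1630195}{67} \approx 24331.0$)
$p + z = \frac{1630195}{67} + 3588 = \frac{1870591}{67}$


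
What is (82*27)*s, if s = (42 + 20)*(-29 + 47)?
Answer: 2470824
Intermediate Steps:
s = 1116 (s = 62*18 = 1116)
(82*27)*s = (82*27)*1116 = 2214*1116 = 2470824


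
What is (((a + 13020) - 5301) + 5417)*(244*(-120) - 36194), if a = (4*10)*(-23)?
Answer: -799830384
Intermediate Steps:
a = -920 (a = 40*(-23) = -920)
(((a + 13020) - 5301) + 5417)*(244*(-120) - 36194) = (((-920 + 13020) - 5301) + 5417)*(244*(-120) - 36194) = ((12100 - 5301) + 5417)*(-29280 - 36194) = (6799 + 5417)*(-65474) = 12216*(-65474) = -799830384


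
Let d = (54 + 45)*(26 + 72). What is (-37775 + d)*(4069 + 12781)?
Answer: -473030050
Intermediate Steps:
d = 9702 (d = 99*98 = 9702)
(-37775 + d)*(4069 + 12781) = (-37775 + 9702)*(4069 + 12781) = -28073*16850 = -473030050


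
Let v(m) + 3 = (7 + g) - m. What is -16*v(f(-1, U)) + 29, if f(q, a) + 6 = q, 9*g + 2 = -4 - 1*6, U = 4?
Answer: -377/3 ≈ -125.67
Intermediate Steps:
g = -4/3 (g = -2/9 + (-4 - 1*6)/9 = -2/9 + (-4 - 6)/9 = -2/9 + (1/9)*(-10) = -2/9 - 10/9 = -4/3 ≈ -1.3333)
f(q, a) = -6 + q
v(m) = 8/3 - m (v(m) = -3 + ((7 - 4/3) - m) = -3 + (17/3 - m) = 8/3 - m)
-16*v(f(-1, U)) + 29 = -16*(8/3 - (-6 - 1)) + 29 = -16*(8/3 - 1*(-7)) + 29 = -16*(8/3 + 7) + 29 = -16*29/3 + 29 = -464/3 + 29 = -377/3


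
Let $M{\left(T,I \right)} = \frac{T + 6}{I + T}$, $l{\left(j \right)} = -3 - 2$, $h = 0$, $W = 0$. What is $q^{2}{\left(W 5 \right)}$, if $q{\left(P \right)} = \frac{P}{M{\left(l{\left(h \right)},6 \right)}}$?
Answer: $0$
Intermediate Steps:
$l{\left(j \right)} = -5$
$M{\left(T,I \right)} = \frac{6 + T}{I + T}$
$q{\left(P \right)} = P$ ($q{\left(P \right)} = \frac{P}{\frac{1}{6 - 5} \left(6 - 5\right)} = \frac{P}{1^{-1} \cdot 1} = \frac{P}{1 \cdot 1} = \frac{P}{1} = P 1 = P$)
$q^{2}{\left(W 5 \right)} = \left(0 \cdot 5\right)^{2} = 0^{2} = 0$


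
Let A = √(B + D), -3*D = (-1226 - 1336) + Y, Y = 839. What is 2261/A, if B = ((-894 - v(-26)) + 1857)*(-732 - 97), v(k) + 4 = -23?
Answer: -2261*I*√7381221/2460407 ≈ -2.4967*I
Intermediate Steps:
v(k) = -27 (v(k) = -4 - 23 = -27)
D = 1723/3 (D = -((-1226 - 1336) + 839)/3 = -(-2562 + 839)/3 = -⅓*(-1723) = 1723/3 ≈ 574.33)
B = -820710 (B = ((-894 - 1*(-27)) + 1857)*(-732 - 97) = ((-894 + 27) + 1857)*(-829) = (-867 + 1857)*(-829) = 990*(-829) = -820710)
A = I*√7381221/3 (A = √(-820710 + 1723/3) = √(-2460407/3) = I*√7381221/3 ≈ 905.61*I)
2261/A = 2261/((I*√7381221/3)) = 2261*(-I*√7381221/2460407) = -2261*I*√7381221/2460407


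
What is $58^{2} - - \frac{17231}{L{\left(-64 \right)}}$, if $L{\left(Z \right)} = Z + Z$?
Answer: $\frac{413361}{128} \approx 3229.4$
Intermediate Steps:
$L{\left(Z \right)} = 2 Z$
$58^{2} - - \frac{17231}{L{\left(-64 \right)}} = 58^{2} - - \frac{17231}{2 \left(-64\right)} = 3364 - - \frac{17231}{-128} = 3364 - \left(-17231\right) \left(- \frac{1}{128}\right) = 3364 - \frac{17231}{128} = \frac{413361}{128}$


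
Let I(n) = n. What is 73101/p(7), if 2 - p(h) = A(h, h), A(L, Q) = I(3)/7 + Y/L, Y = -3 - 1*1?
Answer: 170569/5 ≈ 34114.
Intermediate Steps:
Y = -4 (Y = -3 - 1 = -4)
A(L, Q) = 3/7 - 4/L
p(h) = 11/7 + 4/h (p(h) = 2 - (3/7 - 4/h) = 2 + (-3/7 + 4/h) = 11/7 + 4/h)
73101/p(7) = 73101/(11/7 + 4/7) = 73101/(15/7) = 73101*(7/15) = 170569/5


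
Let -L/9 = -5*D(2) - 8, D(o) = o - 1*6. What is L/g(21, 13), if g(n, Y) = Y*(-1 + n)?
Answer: -27/65 ≈ -0.41538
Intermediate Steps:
D(o) = -6 + o (D(o) = o - 6 = -6 + o)
L = -108 (L = -9*(-5*(-6 + 2) - 8) = -9*(-5*(-4) - 8) = -9*(20 - 8) = -9*12 = -108)
L/g(21, 13) = -108*1/(13*(-1 + 21)) = -108/(13*20) = -108/260 = -108*1/260 = -27/65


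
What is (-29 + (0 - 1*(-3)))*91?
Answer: -2366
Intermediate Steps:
(-29 + (0 - 1*(-3)))*91 = (-29 + (0 + 3))*91 = (-29 + 3)*91 = -26*91 = -2366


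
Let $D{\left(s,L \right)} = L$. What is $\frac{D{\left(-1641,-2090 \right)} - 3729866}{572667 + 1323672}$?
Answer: $- \frac{3731956}{1896339} \approx -1.968$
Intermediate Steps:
$\frac{D{\left(-1641,-2090 \right)} - 3729866}{572667 + 1323672} = \frac{-2090 - 3729866}{572667 + 1323672} = - \frac{3731956}{1896339}$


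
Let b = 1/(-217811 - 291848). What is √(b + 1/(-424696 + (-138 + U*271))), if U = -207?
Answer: I*√242804319783102110/245110812529 ≈ 0.0020103*I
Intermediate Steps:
b = -1/509659 (b = 1/(-509659) = -1/509659 ≈ -1.9621e-6)
√(b + 1/(-424696 + (-138 + U*271))) = √(-1/509659 + 1/(-424696 + (-138 - 207*271))) = √(-1/509659 + 1/(-424696 + (-138 - 56097))) = √(-1/509659 + 1/(-424696 - 56235)) = √(-1/509659 + 1/(-480931)) = √(-1/509659 - 1/480931) = √(-990590/245110812529) = I*√242804319783102110/245110812529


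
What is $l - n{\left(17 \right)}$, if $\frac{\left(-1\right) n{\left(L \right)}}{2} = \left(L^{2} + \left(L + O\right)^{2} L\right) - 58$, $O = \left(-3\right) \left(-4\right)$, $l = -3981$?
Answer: $25075$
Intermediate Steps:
$O = 12$
$n{\left(L \right)} = 116 - 2 L^{2} - 2 L \left(12 + L\right)^{2}$ ($n{\left(L \right)} = - 2 \left(\left(L^{2} + \left(L + 12\right)^{2} L\right) - 58\right) = - 2 \left(\left(L^{2} + \left(12 + L\right)^{2} L\right) - 58\right) = - 2 \left(\left(L^{2} + L \left(12 + L\right)^{2}\right) - 58\right) = - 2 \left(-58 + L^{2} + L \left(12 + L\right)^{2}\right) = 116 - 2 L^{2} - 2 L \left(12 + L\right)^{2}$)
$l - n{\left(17 \right)} = -3981 - \left(116 - 2 \cdot 17^{2} - 34 \left(12 + 17\right)^{2}\right) = -3981 - \left(116 - 578 - 34 \cdot 29^{2}\right) = -3981 - \left(116 - 578 - 34 \cdot 841\right) = -3981 - \left(116 - 578 - 28594\right) = -3981 - -29056 = -3981 + 29056 = 25075$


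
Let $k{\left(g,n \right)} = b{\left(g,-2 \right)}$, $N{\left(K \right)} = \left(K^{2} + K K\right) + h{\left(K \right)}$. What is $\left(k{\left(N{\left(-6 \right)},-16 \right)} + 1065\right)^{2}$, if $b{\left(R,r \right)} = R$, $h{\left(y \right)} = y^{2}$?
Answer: $1375929$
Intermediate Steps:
$N{\left(K \right)} = 3 K^{2}$ ($N{\left(K \right)} = \left(K^{2} + K K\right) + K^{2} = \left(K^{2} + K^{2}\right) + K^{2} = 2 K^{2} + K^{2} = 3 K^{2}$)
$k{\left(g,n \right)} = g$
$\left(k{\left(N{\left(-6 \right)},-16 \right)} + 1065\right)^{2} = \left(3 \left(-6\right)^{2} + 1065\right)^{2} = \left(3 \cdot 36 + 1065\right)^{2} = \left(108 + 1065\right)^{2} = 1173^{2} = 1375929$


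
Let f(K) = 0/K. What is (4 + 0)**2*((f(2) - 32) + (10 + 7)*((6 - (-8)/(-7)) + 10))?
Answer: 24704/7 ≈ 3529.1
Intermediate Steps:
f(K) = 0
(4 + 0)**2*((f(2) - 32) + (10 + 7)*((6 - (-8)/(-7)) + 10)) = (4 + 0)**2*((0 - 32) + (10 + 7)*((6 - (-8)/(-7)) + 10)) = 4**2*(-32 + 17*((6 - (-8)*(-1)/7) + 10)) = 16*(-32 + 17*((6 - 1*8/7) + 10)) = 16*(-32 + 17*((6 - 8/7) + 10)) = 16*(-32 + 17*(34/7 + 10)) = 16*(-32 + 17*(104/7)) = 16*(-32 + 1768/7) = 16*(1544/7) = 24704/7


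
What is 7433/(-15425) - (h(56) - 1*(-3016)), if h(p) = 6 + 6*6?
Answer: -47177083/15425 ≈ -3058.5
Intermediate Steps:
h(p) = 42 (h(p) = 6 + 36 = 42)
7433/(-15425) - (h(56) - 1*(-3016)) = 7433/(-15425) - (42 - 1*(-3016)) = 7433*(-1/15425) - (42 + 3016) = -7433/15425 - 1*3058 = -7433/15425 - 3058 = -47177083/15425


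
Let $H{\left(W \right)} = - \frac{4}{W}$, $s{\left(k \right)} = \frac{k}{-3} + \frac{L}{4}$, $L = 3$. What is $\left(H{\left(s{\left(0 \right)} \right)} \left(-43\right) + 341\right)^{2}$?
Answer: $\frac{2927521}{9} \approx 3.2528 \cdot 10^{5}$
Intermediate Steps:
$s{\left(k \right)} = \frac{3}{4} - \frac{k}{3}$ ($s{\left(k \right)} = \frac{k}{-3} + \frac{3}{4} = k \left(- \frac{1}{3}\right) + 3 \cdot \frac{1}{4} = - \frac{k}{3} + \frac{3}{4} = \frac{3}{4} - \frac{k}{3}$)
$\left(H{\left(s{\left(0 \right)} \right)} \left(-43\right) + 341\right)^{2} = \left(- \frac{4}{\frac{3}{4} - 0} \left(-43\right) + 341\right)^{2} = \left(- \frac{4}{\frac{3}{4} + 0} \left(-43\right) + 341\right)^{2} = \left(- \frac{4}{\frac{3}{4}} \left(-43\right) + 341\right)^{2} = \left(\left(-4\right) \frac{4}{3} \left(-43\right) + 341\right)^{2} = \left(\left(- \frac{16}{3}\right) \left(-43\right) + 341\right)^{2} = \left(\frac{688}{3} + 341\right)^{2} = \left(\frac{1711}{3}\right)^{2} = \frac{2927521}{9}$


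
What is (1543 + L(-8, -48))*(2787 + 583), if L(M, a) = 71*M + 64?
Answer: 3501430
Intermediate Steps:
L(M, a) = 64 + 71*M
(1543 + L(-8, -48))*(2787 + 583) = (1543 + (64 + 71*(-8)))*(2787 + 583) = (1543 + (64 - 568))*3370 = (1543 - 504)*3370 = 1039*3370 = 3501430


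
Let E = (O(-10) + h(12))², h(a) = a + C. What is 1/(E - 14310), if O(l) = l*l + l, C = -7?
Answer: -1/5285 ≈ -0.00018921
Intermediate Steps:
O(l) = l + l² (O(l) = l² + l = l + l²)
h(a) = -7 + a (h(a) = a - 7 = -7 + a)
E = 9025 (E = (-10*(1 - 10) + (-7 + 12))² = (-10*(-9) + 5)² = (90 + 5)² = 95² = 9025)
1/(E - 14310) = 1/(9025 - 14310) = 1/(-5285) = -1/5285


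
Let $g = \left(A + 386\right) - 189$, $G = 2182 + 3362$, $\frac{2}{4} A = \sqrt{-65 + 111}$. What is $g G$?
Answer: $1092168 + 11088 \sqrt{46} \approx 1.1674 \cdot 10^{6}$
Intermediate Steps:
$A = 2 \sqrt{46}$ ($A = 2 \sqrt{-65 + 111} = 2 \sqrt{46} \approx 13.565$)
$G = 5544$
$g = 197 + 2 \sqrt{46}$ ($g = \left(2 \sqrt{46} + 386\right) - 189 = \left(386 + 2 \sqrt{46}\right) - 189 = 197 + 2 \sqrt{46} \approx 210.56$)
$g G = \left(197 + 2 \sqrt{46}\right) 5544 = 1092168 + 11088 \sqrt{46}$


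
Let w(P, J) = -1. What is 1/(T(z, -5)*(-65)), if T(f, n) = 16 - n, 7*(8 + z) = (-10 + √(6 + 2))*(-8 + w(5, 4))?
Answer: -1/1365 ≈ -0.00073260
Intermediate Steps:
z = 34/7 - 18*√2/7 (z = -8 + ((-10 + √(6 + 2))*(-8 - 1))/7 = -8 + ((-10 + √8)*(-9))/7 = -8 + ((-10 + 2*√2)*(-9))/7 = -8 + (90 - 18*√2)/7 = -8 + (90/7 - 18*√2/7) = 34/7 - 18*√2/7 ≈ 1.2206)
1/(T(z, -5)*(-65)) = 1/((16 - 1*(-5))*(-65)) = 1/((16 + 5)*(-65)) = 1/(21*(-65)) = 1/(-1365) = -1/1365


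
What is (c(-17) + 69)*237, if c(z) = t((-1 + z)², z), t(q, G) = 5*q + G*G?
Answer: 468786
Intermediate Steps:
t(q, G) = G² + 5*q (t(q, G) = 5*q + G² = G² + 5*q)
c(z) = z² + 5*(-1 + z)²
(c(-17) + 69)*237 = (((-17)² + 5*(-1 - 17)²) + 69)*237 = ((289 + 5*(-18)²) + 69)*237 = ((289 + 5*324) + 69)*237 = ((289 + 1620) + 69)*237 = (1909 + 69)*237 = 1978*237 = 468786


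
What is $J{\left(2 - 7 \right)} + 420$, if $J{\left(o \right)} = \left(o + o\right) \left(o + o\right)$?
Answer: $520$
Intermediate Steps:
$J{\left(o \right)} = 4 o^{2}$ ($J{\left(o \right)} = 2 o 2 o = 4 o^{2}$)
$J{\left(2 - 7 \right)} + 420 = 4 \left(2 - 7\right)^{2} + 420 = 4 \left(-5\right)^{2} + 420 = 4 \cdot 25 + 420 = 100 + 420 = 520$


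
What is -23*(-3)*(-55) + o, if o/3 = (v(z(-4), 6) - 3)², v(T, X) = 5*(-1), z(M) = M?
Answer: -3603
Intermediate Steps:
v(T, X) = -5
o = 192 (o = 3*(-5 - 3)² = 3*(-8)² = 3*64 = 192)
-23*(-3)*(-55) + o = -23*(-3)*(-55) + 192 = 69*(-55) + 192 = -3795 + 192 = -3603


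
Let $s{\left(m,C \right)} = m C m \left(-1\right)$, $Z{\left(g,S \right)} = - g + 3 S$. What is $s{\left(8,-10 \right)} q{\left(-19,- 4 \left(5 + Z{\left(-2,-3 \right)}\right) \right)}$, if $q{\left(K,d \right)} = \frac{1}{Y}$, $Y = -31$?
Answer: $- \frac{640}{31} \approx -20.645$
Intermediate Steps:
$s{\left(m,C \right)} = - C m^{2}$ ($s{\left(m,C \right)} = C m m \left(-1\right) = C m^{2} \left(-1\right) = - C m^{2}$)
$q{\left(K,d \right)} = - \frac{1}{31}$ ($q{\left(K,d \right)} = \frac{1}{-31} = - \frac{1}{31}$)
$s{\left(8,-10 \right)} q{\left(-19,- 4 \left(5 + Z{\left(-2,-3 \right)}\right) \right)} = \left(-1\right) \left(-10\right) 8^{2} \left(- \frac{1}{31}\right) = \left(-1\right) \left(-10\right) 64 \left(- \frac{1}{31}\right) = 640 \left(- \frac{1}{31}\right) = - \frac{640}{31}$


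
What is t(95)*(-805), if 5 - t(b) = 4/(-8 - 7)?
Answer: -12719/3 ≈ -4239.7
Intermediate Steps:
t(b) = 79/15 (t(b) = 5 - 4/(-8 - 7) = 5 - 4/(-15) = 5 - (-1)*4/15 = 5 - 1*(-4/15) = 5 + 4/15 = 79/15)
t(95)*(-805) = (79/15)*(-805) = -12719/3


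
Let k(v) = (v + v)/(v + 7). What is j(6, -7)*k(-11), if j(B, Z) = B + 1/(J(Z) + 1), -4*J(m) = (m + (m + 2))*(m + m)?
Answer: 2695/82 ≈ 32.866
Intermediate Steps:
J(m) = -m*(2 + 2*m)/2 (J(m) = -(m + (m + 2))*(m + m)/4 = -(m + (2 + m))*2*m/4 = -(2 + 2*m)*2*m/4 = -m*(2 + 2*m)/2)
j(B, Z) = B + 1/(1 - Z*(1 + Z)) (j(B, Z) = B + 1/(-Z*(1 + Z) + 1) = B + 1/(1 - Z*(1 + Z)))
k(v) = 2*v/(7 + v) (k(v) = (2*v)/(7 + v) = 2*v/(7 + v))
j(6, -7)*k(-11) = ((-1 - 1*6 + 6*(-7)*(1 - 7))/(-1 - 7*(1 - 7)))*(2*(-11)/(7 - 11)) = ((-1 - 6 + 6*(-7)*(-6))/(-1 - 7*(-6)))*(2*(-11)/(-4)) = ((-1 - 6 + 252)/(-1 + 42))*(2*(-11)*(-¼)) = (245/41)*(11/2) = 2695/82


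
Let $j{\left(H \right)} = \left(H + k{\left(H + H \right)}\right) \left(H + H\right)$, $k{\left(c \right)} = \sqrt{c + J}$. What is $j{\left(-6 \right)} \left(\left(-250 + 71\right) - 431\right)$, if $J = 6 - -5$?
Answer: $-43920 + 7320 i \approx -43920.0 + 7320.0 i$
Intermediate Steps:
$J = 11$ ($J = 6 + 5 = 11$)
$k{\left(c \right)} = \sqrt{11 + c}$ ($k{\left(c \right)} = \sqrt{c + 11} = \sqrt{11 + c}$)
$j{\left(H \right)} = 2 H \left(H + \sqrt{11 + 2 H}\right)$ ($j{\left(H \right)} = \left(H + \sqrt{11 + \left(H + H\right)}\right) \left(H + H\right) = \left(H + \sqrt{11 + 2 H}\right) 2 H = 2 H \left(H + \sqrt{11 + 2 H}\right)$)
$j{\left(-6 \right)} \left(\left(-250 + 71\right) - 431\right) = 2 \left(-6\right) \left(-6 + \sqrt{11 + 2 \left(-6\right)}\right) \left(\left(-250 + 71\right) - 431\right) = 2 \left(-6\right) \left(-6 + \sqrt{11 - 12}\right) \left(-179 - 431\right) = 2 \left(-6\right) \left(-6 + \sqrt{-1}\right) \left(-610\right) = 2 \left(-6\right) \left(-6 + i\right) \left(-610\right) = \left(72 - 12 i\right) \left(-610\right) = -43920 + 7320 i$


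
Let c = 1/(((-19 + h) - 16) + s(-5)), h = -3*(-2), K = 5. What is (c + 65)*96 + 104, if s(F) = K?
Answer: 6340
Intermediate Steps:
s(F) = 5
h = 6
c = -1/24 (c = 1/(((-19 + 6) - 16) + 5) = 1/((-13 - 16) + 5) = 1/(-29 + 5) = 1/(-24) = -1/24 ≈ -0.041667)
(c + 65)*96 + 104 = (-1/24 + 65)*96 + 104 = (1559/24)*96 + 104 = 6236 + 104 = 6340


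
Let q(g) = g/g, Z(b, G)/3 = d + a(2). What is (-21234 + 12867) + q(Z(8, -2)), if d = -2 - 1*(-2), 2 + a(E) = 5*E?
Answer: -8366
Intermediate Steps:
a(E) = -2 + 5*E
d = 0 (d = -2 + 2 = 0)
Z(b, G) = 24 (Z(b, G) = 3*(0 + (-2 + 5*2)) = 3*(0 + (-2 + 10)) = 3*(0 + 8) = 3*8 = 24)
q(g) = 1
(-21234 + 12867) + q(Z(8, -2)) = (-21234 + 12867) + 1 = -8367 + 1 = -8366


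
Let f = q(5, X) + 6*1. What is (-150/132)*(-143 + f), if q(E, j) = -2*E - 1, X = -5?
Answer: 1850/11 ≈ 168.18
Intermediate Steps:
q(E, j) = -1 - 2*E
f = -5 (f = (-1 - 2*5) + 6*1 = (-1 - 10) + 6 = -11 + 6 = -5)
(-150/132)*(-143 + f) = (-150/132)*(-143 - 5) = -150*1/132*(-148) = -25/22*(-148) = 1850/11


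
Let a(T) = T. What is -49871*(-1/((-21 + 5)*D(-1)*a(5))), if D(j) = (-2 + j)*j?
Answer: -49871/240 ≈ -207.80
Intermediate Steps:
D(j) = j*(-2 + j)
-49871*(-1/((-21 + 5)*D(-1)*a(5))) = -49871*1/(5*(-21 + 5)*(-2 - 1)) = -49871/((-16*5*(-1*(-3))*(-1))) = -49871/((-16*5*3*(-1))) = -49871/((-240*(-1))) = -49871/((-16*(-15))) = -49871/240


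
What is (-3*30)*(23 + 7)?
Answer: -2700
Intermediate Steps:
(-3*30)*(23 + 7) = -90*30 = -2700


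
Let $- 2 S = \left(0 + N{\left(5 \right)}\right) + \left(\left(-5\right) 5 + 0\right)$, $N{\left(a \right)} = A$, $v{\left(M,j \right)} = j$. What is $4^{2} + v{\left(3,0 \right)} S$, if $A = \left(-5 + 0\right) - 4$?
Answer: $16$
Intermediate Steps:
$A = -9$ ($A = -5 - 4 = -9$)
$N{\left(a \right)} = -9$
$S = 17$ ($S = - \frac{\left(0 - 9\right) + \left(\left(-5\right) 5 + 0\right)}{2} = - \frac{-9 + \left(-25 + 0\right)}{2} = - \frac{-9 - 25}{2} = \left(- \frac{1}{2}\right) \left(-34\right) = 17$)
$4^{2} + v{\left(3,0 \right)} S = 4^{2} + 0 \cdot 17 = 16 + 0 = 16$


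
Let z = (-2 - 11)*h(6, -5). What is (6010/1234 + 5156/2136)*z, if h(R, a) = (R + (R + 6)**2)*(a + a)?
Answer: 7799944750/54913 ≈ 1.4204e+5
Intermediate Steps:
h(R, a) = 2*a*(R + (6 + R)**2) (h(R, a) = (R + (6 + R)**2)*(2*a) = 2*a*(R + (6 + R)**2))
z = 19500 (z = (-2 - 11)*(2*(-5)*(6 + (6 + 6)**2)) = -26*(-5)*(6 + 12**2) = -26*(-5)*(6 + 144) = -26*(-5)*150 = -13*(-1500) = 19500)
(6010/1234 + 5156/2136)*z = (6010/1234 + 5156/2136)*19500 = (6010*(1/1234) + 5156*(1/2136))*19500 = (3005/617 + 1289/534)*19500 = (2399983/329478)*19500 = 7799944750/54913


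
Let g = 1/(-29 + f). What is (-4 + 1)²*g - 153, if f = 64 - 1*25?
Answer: -1521/10 ≈ -152.10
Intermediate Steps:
f = 39 (f = 64 - 25 = 39)
g = ⅒ (g = 1/(-29 + 39) = 1/10 = ⅒ ≈ 0.10000)
(-4 + 1)²*g - 153 = (-4 + 1)²*(⅒) - 153 = (-3)²*(⅒) - 153 = 9*(⅒) - 153 = 9/10 - 153 = -1521/10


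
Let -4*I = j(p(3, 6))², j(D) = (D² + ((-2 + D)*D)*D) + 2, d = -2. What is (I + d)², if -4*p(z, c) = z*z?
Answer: 789242122449/268435456 ≈ 2940.2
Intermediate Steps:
p(z, c) = -z²/4 (p(z, c) = -z*z/4 = -z²/4)
j(D) = 2 + D² + D²*(-2 + D) (j(D) = (D² + (D*(-2 + D))*D) + 2 = (D² + D²*(-2 + D)) + 2 = 2 + D² + D²*(-2 + D))
I = -855625/16384 (I = -(2 + (-¼*3²)³ - (-¼*3²)²)²/4 = -(2 + (-¼*9)³ - (-¼*9)²)²/4 = -(2 + (-9/4)³ - (-9/4)²)²/4 = -(2 - 729/64 - 1*81/16)²/4 = -(2 - 729/64 - 81/16)²/4 = -(-925/64)²/4 = -¼*855625/4096 = -855625/16384 ≈ -52.223)
(I + d)² = (-855625/16384 - 2)² = (-888393/16384)² = 789242122449/268435456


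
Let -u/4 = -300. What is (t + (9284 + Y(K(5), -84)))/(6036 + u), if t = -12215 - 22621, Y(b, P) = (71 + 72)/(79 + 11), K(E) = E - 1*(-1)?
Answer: -2299537/651240 ≈ -3.5310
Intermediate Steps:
K(E) = 1 + E (K(E) = E + 1 = 1 + E)
Y(b, P) = 143/90
u = 1200 (u = -4*(-300) = 1200)
t = -34836
(t + (9284 + Y(K(5), -84)))/(6036 + u) = (-34836 + (9284 + 143/90))/(6036 + 1200) = (-34836 + 835703/90)/7236 = -2299537/90*1/7236 = -2299537/651240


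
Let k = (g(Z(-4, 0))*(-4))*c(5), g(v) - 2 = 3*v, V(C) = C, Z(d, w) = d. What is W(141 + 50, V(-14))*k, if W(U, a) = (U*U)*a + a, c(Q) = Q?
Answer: -102149600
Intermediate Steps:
g(v) = 2 + 3*v
W(U, a) = a + a*U² (W(U, a) = U²*a + a = a*U² + a = a + a*U²)
k = 200 (k = ((2 + 3*(-4))*(-4))*5 = ((2 - 12)*(-4))*5 = -10*(-4)*5 = 40*5 = 200)
W(141 + 50, V(-14))*k = -14*(1 + (141 + 50)²)*200 = -14*(1 + 191²)*200 = -14*(1 + 36481)*200 = -14*36482*200 = -510748*200 = -102149600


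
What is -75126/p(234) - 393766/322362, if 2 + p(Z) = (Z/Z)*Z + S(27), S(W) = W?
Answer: -12159876503/41745879 ≈ -291.28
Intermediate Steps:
p(Z) = 25 + Z (p(Z) = -2 + ((Z/Z)*Z + 27) = -2 + (1*Z + 27) = -2 + (Z + 27) = -2 + (27 + Z) = 25 + Z)
-75126/p(234) - 393766/322362 = -75126/(25 + 234) - 393766/322362 = -75126/259 - 393766*1/322362 = -75126*1/259 - 196883/161181 = -75126/259 - 196883/161181 = -12159876503/41745879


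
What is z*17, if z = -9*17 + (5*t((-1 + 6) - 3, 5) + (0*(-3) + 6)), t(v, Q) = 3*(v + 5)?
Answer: -714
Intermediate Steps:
t(v, Q) = 15 + 3*v (t(v, Q) = 3*(5 + v) = 15 + 3*v)
z = -42 (z = -9*17 + (5*(15 + 3*((-1 + 6) - 3)) + (0*(-3) + 6)) = -153 + (5*(15 + 3*(5 - 3)) + (0 + 6)) = -153 + (5*(15 + 3*2) + 6) = -153 + (5*(15 + 6) + 6) = -153 + (5*21 + 6) = -153 + (105 + 6) = -153 + 111 = -42)
z*17 = -42*17 = -714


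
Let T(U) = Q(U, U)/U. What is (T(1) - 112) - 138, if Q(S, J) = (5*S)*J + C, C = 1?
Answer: -244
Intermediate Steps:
Q(S, J) = 1 + 5*J*S (Q(S, J) = (5*S)*J + 1 = 5*J*S + 1 = 1 + 5*J*S)
T(U) = (1 + 5*U**2)/U (T(U) = (1 + 5*U*U)/U = (1 + 5*U**2)/U)
(T(1) - 112) - 138 = ((1/1 + 5*1) - 112) - 138 = ((1 + 5) - 112) - 138 = (6 - 112) - 138 = -106 - 138 = -244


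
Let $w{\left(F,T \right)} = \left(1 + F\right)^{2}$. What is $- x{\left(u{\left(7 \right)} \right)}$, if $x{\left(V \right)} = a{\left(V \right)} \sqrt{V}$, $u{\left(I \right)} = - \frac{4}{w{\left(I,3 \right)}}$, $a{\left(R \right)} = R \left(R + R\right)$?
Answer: $- \frac{i}{512} \approx - 0.0019531 i$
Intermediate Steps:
$a{\left(R \right)} = 2 R^{2}$ ($a{\left(R \right)} = R 2 R = 2 R^{2}$)
$u{\left(I \right)} = - \frac{4}{\left(1 + I\right)^{2}}$
$x{\left(V \right)} = 2 V^{\frac{5}{2}}$ ($x{\left(V \right)} = 2 V^{2} \sqrt{V} = 2 V^{\frac{5}{2}}$)
$- x{\left(u{\left(7 \right)} \right)} = - 2 \left(- \frac{4}{\left(1 + 7\right)^{2}}\right)^{\frac{5}{2}} = - 2 \left(- \frac{4}{64}\right)^{\frac{5}{2}} = - 2 \left(\left(-4\right) \frac{1}{64}\right)^{\frac{5}{2}} = - 2 \left(- \frac{1}{16}\right)^{\frac{5}{2}} = - 2 \frac{i}{1024} = - \frac{i}{512}$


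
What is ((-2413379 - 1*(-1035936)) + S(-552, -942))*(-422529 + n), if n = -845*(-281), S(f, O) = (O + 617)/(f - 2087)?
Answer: 51753355395936/203 ≈ 2.5494e+11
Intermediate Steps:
S(f, O) = (617 + O)/(-2087 + f)
n = 237445
((-2413379 - 1*(-1035936)) + S(-552, -942))*(-422529 + n) = ((-2413379 - 1*(-1035936)) + (617 - 942)/(-2087 - 552))*(-422529 + 237445) = ((-2413379 + 1035936) - 325/(-2639))*(-185084) = (-1377443 - 1/2639*(-325))*(-185084) = (-1377443 + 25/203)*(-185084) = -279620904/203*(-185084) = 51753355395936/203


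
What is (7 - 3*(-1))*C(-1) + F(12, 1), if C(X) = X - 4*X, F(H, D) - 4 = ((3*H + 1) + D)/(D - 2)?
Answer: -4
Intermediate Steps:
F(H, D) = 4 + (1 + D + 3*H)/(-2 + D) (F(H, D) = 4 + ((3*H + 1) + D)/(D - 2) = 4 + ((1 + 3*H) + D)/(-2 + D) = 4 + (1 + D + 3*H)/(-2 + D))
C(X) = -3*X
(7 - 3*(-1))*C(-1) + F(12, 1) = (7 - 3*(-1))*(-3*(-1)) + (-7 + 3*12 + 5*1)/(-2 + 1) = (7 + 3)*3 + (-7 + 36 + 5)/(-1) = 10*3 - 1*34 = 30 - 34 = -4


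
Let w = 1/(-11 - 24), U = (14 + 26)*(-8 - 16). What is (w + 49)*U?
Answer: -329088/7 ≈ -47013.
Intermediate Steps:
U = -960 (U = 40*(-24) = -960)
w = -1/35 (w = 1/(-35) = -1/35 ≈ -0.028571)
(w + 49)*U = (-1/35 + 49)*(-960) = (1714/35)*(-960) = -329088/7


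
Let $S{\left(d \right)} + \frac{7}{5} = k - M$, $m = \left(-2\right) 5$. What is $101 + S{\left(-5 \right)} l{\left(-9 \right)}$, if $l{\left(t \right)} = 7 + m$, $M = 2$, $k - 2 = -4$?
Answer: $\frac{586}{5} \approx 117.2$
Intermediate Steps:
$m = -10$
$k = -2$ ($k = 2 - 4 = -2$)
$l{\left(t \right)} = -3$ ($l{\left(t \right)} = 7 - 10 = -3$)
$S{\left(d \right)} = - \frac{27}{5}$ ($S{\left(d \right)} = - \frac{7}{5} - 4 = - \frac{27}{5}$)
$101 + S{\left(-5 \right)} l{\left(-9 \right)} = 101 - - \frac{81}{5} = 101 + \frac{81}{5} = \frac{586}{5}$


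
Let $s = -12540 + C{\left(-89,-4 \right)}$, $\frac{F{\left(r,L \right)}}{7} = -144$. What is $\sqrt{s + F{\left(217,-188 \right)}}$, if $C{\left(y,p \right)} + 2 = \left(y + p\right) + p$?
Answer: $i \sqrt{13647} \approx 116.82 i$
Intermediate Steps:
$C{\left(y,p \right)} = -2 + y + 2 p$ ($C{\left(y,p \right)} = -2 + \left(\left(y + p\right) + p\right) = -2 + \left(\left(p + y\right) + p\right) = -2 + \left(y + 2 p\right) = -2 + y + 2 p$)
$F{\left(r,L \right)} = -1008$ ($F{\left(r,L \right)} = 7 \left(-144\right) = -1008$)
$s = -12639$ ($s = -12540 - 99 = -12639$)
$\sqrt{s + F{\left(217,-188 \right)}} = \sqrt{-12639 - 1008} = \sqrt{-13647} = i \sqrt{13647}$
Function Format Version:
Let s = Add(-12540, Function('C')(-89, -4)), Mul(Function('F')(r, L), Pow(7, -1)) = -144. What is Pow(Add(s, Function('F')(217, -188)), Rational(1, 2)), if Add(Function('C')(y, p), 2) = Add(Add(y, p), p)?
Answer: Mul(I, Pow(13647, Rational(1, 2))) ≈ Mul(116.82, I)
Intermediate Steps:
Function('C')(y, p) = Add(-2, y, Mul(2, p)) (Function('C')(y, p) = Add(-2, Add(Add(y, p), p)) = Add(-2, Add(Add(p, y), p)) = Add(-2, Add(y, Mul(2, p))) = Add(-2, y, Mul(2, p)))
Function('F')(r, L) = -1008 (Function('F')(r, L) = Mul(7, -144) = -1008)
s = -12639 (s = Add(-12540, Add(-2, -89, Mul(2, -4))) = Add(-12540, Add(-2, -89, -8)) = Add(-12540, -99) = -12639)
Pow(Add(s, Function('F')(217, -188)), Rational(1, 2)) = Pow(Add(-12639, -1008), Rational(1, 2)) = Pow(-13647, Rational(1, 2)) = Mul(I, Pow(13647, Rational(1, 2)))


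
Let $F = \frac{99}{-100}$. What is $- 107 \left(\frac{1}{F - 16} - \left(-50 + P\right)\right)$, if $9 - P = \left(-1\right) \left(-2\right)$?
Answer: $- \frac{7806399}{1699} \approx -4594.7$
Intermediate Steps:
$F = - \frac{99}{100}$ ($F = 99 \left(- \frac{1}{100}\right) = - \frac{99}{100} \approx -0.99$)
$P = 7$ ($P = 9 - \left(-1\right) \left(-2\right) = 9 - 2 = 7$)
$- 107 \left(\frac{1}{F - 16} - \left(-50 + P\right)\right) = - 107 \left(\frac{1}{- \frac{99}{100} - 16} + \left(50 - 7\right)\right) = - 107 \left(\frac{1}{- \frac{1699}{100}} + \left(50 - 7\right)\right) = - 107 \left(- \frac{100}{1699} + 43\right) = \left(-107\right) \frac{72957}{1699} = - \frac{7806399}{1699}$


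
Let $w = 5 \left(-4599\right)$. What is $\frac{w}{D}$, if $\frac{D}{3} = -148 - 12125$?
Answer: $\frac{2555}{4091} \approx 0.62454$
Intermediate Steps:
$D = -36819$ ($D = 3 \left(-148 - 12125\right) = 3 \left(-12273\right) = -36819$)
$w = -22995$
$\frac{w}{D} = - \frac{22995}{-36819} = \left(-22995\right) \left(- \frac{1}{36819}\right) = \frac{2555}{4091}$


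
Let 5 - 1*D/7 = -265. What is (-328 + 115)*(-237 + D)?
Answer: -352089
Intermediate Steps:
D = 1890 (D = 35 - 7*(-265) = 35 + 1855 = 1890)
(-328 + 115)*(-237 + D) = (-328 + 115)*(-237 + 1890) = -213*1653 = -352089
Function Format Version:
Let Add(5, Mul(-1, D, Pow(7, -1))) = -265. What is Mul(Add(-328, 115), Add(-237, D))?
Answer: -352089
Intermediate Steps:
D = 1890 (D = Add(35, Mul(-7, -265)) = Add(35, 1855) = 1890)
Mul(Add(-328, 115), Add(-237, D)) = Mul(Add(-328, 115), Add(-237, 1890)) = Mul(-213, 1653) = -352089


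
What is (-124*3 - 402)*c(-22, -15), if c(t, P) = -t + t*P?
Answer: -272448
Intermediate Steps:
c(t, P) = -t + P*t
(-124*3 - 402)*c(-22, -15) = (-124*3 - 402)*(-22*(-1 - 15)) = (-372 - 402)*(-22*(-16)) = -774*352 = -272448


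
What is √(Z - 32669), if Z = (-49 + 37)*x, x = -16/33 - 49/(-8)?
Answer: 3*I*√1760506/22 ≈ 180.93*I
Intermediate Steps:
x = 1489/264 (x = -16*1/33 - 49*(-⅛) = -16/33 + 49/8 = 1489/264 ≈ 5.6402)
Z = -1489/22 (Z = (-49 + 37)*(1489/264) = -12*1489/264 = -1489/22 ≈ -67.682)
√(Z - 32669) = √(-1489/22 - 32669) = √(-720207/22) = 3*I*√1760506/22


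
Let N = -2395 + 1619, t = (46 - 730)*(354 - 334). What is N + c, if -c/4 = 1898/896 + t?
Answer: 6040779/112 ≈ 53936.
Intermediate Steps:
t = -13680 (t = -684*20 = -13680)
N = -776
c = 6127691/112 (c = -4*(1898/896 - 13680) = -4*(1898*(1/896) - 13680) = -4*(949/448 - 13680) = -4*(-6127691/448) = 6127691/112 ≈ 54712.)
N + c = -776 + 6127691/112 = 6040779/112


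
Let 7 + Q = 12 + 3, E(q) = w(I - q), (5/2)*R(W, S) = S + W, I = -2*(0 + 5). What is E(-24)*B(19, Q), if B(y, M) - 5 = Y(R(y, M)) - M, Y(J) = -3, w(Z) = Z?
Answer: -84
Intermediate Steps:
I = -10 (I = -2*5 = -10)
R(W, S) = 2*S/5 + 2*W/5 (R(W, S) = 2*(S + W)/5 = 2*S/5 + 2*W/5)
E(q) = -10 - q
Q = 8 (Q = -7 + (12 + 3) = -7 + 15 = 8)
B(y, M) = 2 - M (B(y, M) = 5 + (-3 - M) = 2 - M)
E(-24)*B(19, Q) = (-10 - 1*(-24))*(2 - 1*8) = (-10 + 24)*(2 - 8) = 14*(-6) = -84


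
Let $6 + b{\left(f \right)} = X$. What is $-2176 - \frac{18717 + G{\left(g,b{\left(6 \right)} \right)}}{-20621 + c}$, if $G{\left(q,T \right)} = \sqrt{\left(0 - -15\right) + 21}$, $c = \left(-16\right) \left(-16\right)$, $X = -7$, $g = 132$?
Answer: $- \frac{44295517}{20365} \approx -2175.1$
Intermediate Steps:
$b{\left(f \right)} = -13$ ($b{\left(f \right)} = -6 - 7 = -13$)
$c = 256$
$G{\left(q,T \right)} = 6$ ($G{\left(q,T \right)} = \sqrt{\left(0 + 15\right) + 21} = \sqrt{15 + 21} = \sqrt{36} = 6$)
$-2176 - \frac{18717 + G{\left(g,b{\left(6 \right)} \right)}}{-20621 + c} = -2176 - \frac{18717 + 6}{-20621 + 256} = -2176 - \frac{18723}{-20365} = -2176 - 18723 \left(- \frac{1}{20365}\right) = -2176 - - \frac{18723}{20365} = -2176 + \frac{18723}{20365} = - \frac{44295517}{20365}$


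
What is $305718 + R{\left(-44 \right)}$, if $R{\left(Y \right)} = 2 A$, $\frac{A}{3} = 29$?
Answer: $305892$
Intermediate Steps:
$A = 87$ ($A = 3 \cdot 29 = 87$)
$R{\left(Y \right)} = 174$ ($R{\left(Y \right)} = 2 \cdot 87 = 174$)
$305718 + R{\left(-44 \right)} = 305718 + 174 = 305892$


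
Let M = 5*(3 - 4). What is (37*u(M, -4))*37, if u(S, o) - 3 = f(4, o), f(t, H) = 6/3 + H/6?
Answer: 17797/3 ≈ 5932.3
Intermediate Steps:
f(t, H) = 2 + H/6 (f(t, H) = 6*(⅓) + H*(⅙) = 2 + H/6)
M = -5 (M = 5*(-1) = -5)
u(S, o) = 5 + o/6 (u(S, o) = 3 + (2 + o/6) = 5 + o/6)
(37*u(M, -4))*37 = (37*(5 + (⅙)*(-4)))*37 = (37*(5 - ⅔))*37 = (37*(13/3))*37 = (481/3)*37 = 17797/3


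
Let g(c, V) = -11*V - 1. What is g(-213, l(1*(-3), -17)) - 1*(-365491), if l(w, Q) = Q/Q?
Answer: 365479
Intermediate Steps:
l(w, Q) = 1
g(c, V) = -1 - 11*V
g(-213, l(1*(-3), -17)) - 1*(-365491) = (-1 - 11*1) - 1*(-365491) = (-1 - 11) + 365491 = -12 + 365491 = 365479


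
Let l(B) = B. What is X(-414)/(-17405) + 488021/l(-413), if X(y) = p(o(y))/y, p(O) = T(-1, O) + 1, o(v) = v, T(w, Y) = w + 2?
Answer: -29801002358/25219845 ≈ -1181.6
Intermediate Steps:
T(w, Y) = 2 + w
p(O) = 2 (p(O) = (2 - 1) + 1 = 1 + 1 = 2)
X(y) = 2/y
X(-414)/(-17405) + 488021/l(-413) = (2/(-414))/(-17405) + 488021/(-413) = (2*(-1/414))*(-1/17405) + 488021*(-1/413) = -1/207*(-1/17405) - 488021/413 = 1/3602835 - 488021/413 = -29801002358/25219845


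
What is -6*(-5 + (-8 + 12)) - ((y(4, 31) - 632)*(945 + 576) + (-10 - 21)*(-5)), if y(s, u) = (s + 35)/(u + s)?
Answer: 33579986/35 ≈ 9.5943e+5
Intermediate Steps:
y(s, u) = (35 + s)/(s + u)
-6*(-5 + (-8 + 12)) - ((y(4, 31) - 632)*(945 + 576) + (-10 - 21)*(-5)) = -6*(-5 + (-8 + 12)) - (((35 + 4)/(4 + 31) - 632)*(945 + 576) + (-10 - 21)*(-5)) = -6*(-5 + 4) - ((39/35 - 632)*1521 - 31*(-5)) = -6*(-1) - (((1/35)*39 - 632)*1521 + 155) = 6 - ((39/35 - 632)*1521 + 155) = 6 - (-22081/35*1521 + 155) = 6 - (-33585201/35 + 155) = 6 - 1*(-33579776/35) = 6 + 33579776/35 = 33579986/35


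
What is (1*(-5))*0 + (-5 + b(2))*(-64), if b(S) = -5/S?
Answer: 480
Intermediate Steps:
(1*(-5))*0 + (-5 + b(2))*(-64) = (1*(-5))*0 + (-5 - 5/2)*(-64) = -5*0 + (-5 - 5*1/2)*(-64) = 0 + (-5 - 5/2)*(-64) = 0 - 15/2*(-64) = 0 + 480 = 480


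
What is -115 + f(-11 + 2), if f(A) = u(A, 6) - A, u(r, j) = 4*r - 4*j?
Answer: -166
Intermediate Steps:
u(r, j) = -4*j + 4*r
f(A) = -24 + 3*A (f(A) = (-4*6 + 4*A) - A = (-24 + 4*A) - A = -24 + 3*A)
-115 + f(-11 + 2) = -115 + (-24 + 3*(-11 + 2)) = -115 + (-24 + 3*(-9)) = -115 + (-24 - 27) = -115 - 51 = -166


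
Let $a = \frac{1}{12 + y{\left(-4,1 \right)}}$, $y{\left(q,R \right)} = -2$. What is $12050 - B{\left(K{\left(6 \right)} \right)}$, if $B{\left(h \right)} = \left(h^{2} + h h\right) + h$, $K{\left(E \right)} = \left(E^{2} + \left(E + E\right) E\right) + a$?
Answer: $- \frac{285733}{25} \approx -11429.0$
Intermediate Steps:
$a = \frac{1}{10}$ ($a = \frac{1}{12 - 2} = \frac{1}{10} \approx 0.1$)
$K{\left(E \right)} = \frac{1}{10} + 3 E^{2}$ ($K{\left(E \right)} = \left(E^{2} + \left(E + E\right) E\right) + \frac{1}{10} = \left(E^{2} + 2 E E\right) + \frac{1}{10} = \left(E^{2} + 2 E^{2}\right) + \frac{1}{10} = 3 E^{2} + \frac{1}{10} = \frac{1}{10} + 3 E^{2}$)
$B{\left(h \right)} = h + 2 h^{2}$ ($B{\left(h \right)} = \left(h^{2} + h^{2}\right) + h = 2 h^{2} + h = h + 2 h^{2}$)
$12050 - B{\left(K{\left(6 \right)} \right)} = 12050 - \left(\frac{1}{10} + 3 \cdot 6^{2}\right) \left(1 + 2 \left(\frac{1}{10} + 3 \cdot 6^{2}\right)\right) = 12050 - \left(\frac{1}{10} + 3 \cdot 36\right) \left(1 + 2 \left(\frac{1}{10} + 3 \cdot 36\right)\right) = 12050 - \left(\frac{1}{10} + 108\right) \left(1 + 2 \left(\frac{1}{10} + 108\right)\right) = 12050 - \frac{1081 \left(1 + 2 \cdot \frac{1081}{10}\right)}{10} = 12050 - \frac{1081 \left(1 + \frac{1081}{5}\right)}{10} = 12050 - \frac{1081}{10} \cdot \frac{1086}{5} = 12050 - \frac{586983}{25} = - \frac{285733}{25}$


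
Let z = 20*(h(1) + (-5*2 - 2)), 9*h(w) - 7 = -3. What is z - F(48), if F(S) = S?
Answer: -2512/9 ≈ -279.11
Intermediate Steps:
h(w) = 4/9 (h(w) = 7/9 + (⅑)*(-3) = 7/9 - ⅓ = 4/9)
z = -2080/9 (z = 20*(4/9 + (-5*2 - 2)) = 20*(4/9 + (-10 - 2)) = 20*(4/9 - 12) = 20*(-104/9) = -2080/9 ≈ -231.11)
z - F(48) = -2080/9 - 1*48 = -2080/9 - 48 = -2512/9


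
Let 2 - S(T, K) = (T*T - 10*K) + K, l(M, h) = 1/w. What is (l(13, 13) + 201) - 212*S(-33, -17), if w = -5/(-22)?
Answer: 1315427/5 ≈ 2.6309e+5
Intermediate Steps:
w = 5/22 (w = -5*(-1/22) = 5/22 ≈ 0.22727)
l(M, h) = 22/5 (l(M, h) = 1/(5/22) = 22/5)
S(T, K) = 2 - T² + 9*K (S(T, K) = 2 - ((T*T - 10*K) + K) = 2 - ((T² - 10*K) + K) = 2 - (T² - 9*K) = 2 + (-T² + 9*K) = 2 - T² + 9*K)
(l(13, 13) + 201) - 212*S(-33, -17) = (22/5 + 201) - 212*(2 - 1*(-33)² + 9*(-17)) = 1027/5 - 212*(2 - 1*1089 - 153) = 1027/5 - 212*(2 - 1089 - 153) = 1027/5 - 212*(-1240) = 1027/5 + 262880 = 1315427/5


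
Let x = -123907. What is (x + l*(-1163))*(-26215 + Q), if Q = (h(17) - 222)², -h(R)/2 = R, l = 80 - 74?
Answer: -5146529085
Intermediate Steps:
l = 6
h(R) = -2*R
Q = 65536 (Q = (-2*17 - 222)² = (-34 - 222)² = (-256)² = 65536)
(x + l*(-1163))*(-26215 + Q) = (-123907 + 6*(-1163))*(-26215 + 65536) = (-123907 - 6978)*39321 = -130885*39321 = -5146529085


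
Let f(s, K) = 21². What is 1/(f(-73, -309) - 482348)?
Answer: -1/481907 ≈ -2.0751e-6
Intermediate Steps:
f(s, K) = 441
1/(f(-73, -309) - 482348) = 1/(441 - 482348) = 1/(-481907) = -1/481907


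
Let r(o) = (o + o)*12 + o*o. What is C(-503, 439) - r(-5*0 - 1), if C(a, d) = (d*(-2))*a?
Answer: 441657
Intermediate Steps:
r(o) = o² + 24*o (r(o) = (2*o)*12 + o² = 24*o + o² = o² + 24*o)
C(a, d) = -2*a*d (C(a, d) = (-2*d)*a = -2*a*d)
C(-503, 439) - r(-5*0 - 1) = -2*(-503)*439 - (-5*0 - 1)*(24 + (-5*0 - 1)) = 441634 - (0 - 1)*(24 + (0 - 1)) = 441634 - (-1)*(24 - 1) = 441634 - (-1)*23 = 441634 - 1*(-23) = 441634 + 23 = 441657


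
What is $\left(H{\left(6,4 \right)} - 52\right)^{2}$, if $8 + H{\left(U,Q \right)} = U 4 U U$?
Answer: $646416$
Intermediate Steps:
$H{\left(U,Q \right)} = -8 + 4 U^{3}$ ($H{\left(U,Q \right)} = -8 + U 4 U U = -8 + 4 U U U = -8 + 4 U^{2} U = -8 + 4 U^{3}$)
$\left(H{\left(6,4 \right)} - 52\right)^{2} = \left(\left(-8 + 4 \cdot 6^{3}\right) - 52\right)^{2} = \left(\left(-8 + 4 \cdot 216\right) - 52\right)^{2} = \left(\left(-8 + 864\right) - 52\right)^{2} = \left(856 - 52\right)^{2} = 804^{2} = 646416$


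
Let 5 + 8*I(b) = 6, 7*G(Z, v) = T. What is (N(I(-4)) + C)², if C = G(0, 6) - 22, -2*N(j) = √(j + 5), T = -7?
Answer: (184 + √82)²/64 ≈ 582.35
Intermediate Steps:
G(Z, v) = -1 (G(Z, v) = (⅐)*(-7) = -1)
I(b) = ⅛ (I(b) = -5/8 + (⅛)*6 = -5/8 + ¾ = ⅛)
N(j) = -√(5 + j)/2 (N(j) = -√(j + 5)/2 = -√(5 + j)/2)
C = -23 (C = -1 - 22 = -23)
(N(I(-4)) + C)² = (-√(5 + ⅛)/2 - 23)² = (-√82/8 - 23)² = (-23 - √82/8)²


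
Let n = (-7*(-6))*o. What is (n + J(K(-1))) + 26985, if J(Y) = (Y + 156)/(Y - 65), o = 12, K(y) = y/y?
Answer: 1759139/64 ≈ 27487.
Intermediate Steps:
K(y) = 1
J(Y) = (156 + Y)/(-65 + Y)
n = 504 (n = -7*(-6)*12 = 42*12 = 504)
(n + J(K(-1))) + 26985 = (504 + (156 + 1)/(-65 + 1)) + 26985 = (504 + 157/(-64)) + 26985 = (504 - 1/64*157) + 26985 = (504 - 157/64) + 26985 = 32099/64 + 26985 = 1759139/64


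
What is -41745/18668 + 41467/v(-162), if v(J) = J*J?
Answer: -20090614/30620187 ≈ -0.65612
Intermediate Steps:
v(J) = J²
-41745/18668 + 41467/v(-162) = -41745/18668 + 41467/((-162)²) = -41745*1/18668 + 41467/26244 = -41745/18668 + 41467*(1/26244) = -41745/18668 + 41467/26244 = -20090614/30620187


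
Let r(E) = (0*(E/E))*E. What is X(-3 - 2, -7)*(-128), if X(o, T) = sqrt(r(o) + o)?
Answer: -128*I*sqrt(5) ≈ -286.22*I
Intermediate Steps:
r(E) = 0 (r(E) = (0*1)*E = 0*E = 0)
X(o, T) = sqrt(o) (X(o, T) = sqrt(0 + o) = sqrt(o))
X(-3 - 2, -7)*(-128) = sqrt(-3 - 2)*(-128) = sqrt(-5)*(-128) = (I*sqrt(5))*(-128) = -128*I*sqrt(5)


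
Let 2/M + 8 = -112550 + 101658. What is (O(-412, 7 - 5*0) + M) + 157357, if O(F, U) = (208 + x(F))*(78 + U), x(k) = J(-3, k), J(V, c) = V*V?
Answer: 958120899/5450 ≈ 1.7580e+5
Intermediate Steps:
J(V, c) = V²
x(k) = 9 (x(k) = (-3)² = 9)
M = -1/5450 (M = 2/(-8 + (-112550 + 101658)) = 2/(-8 - 10892) = 2/(-10900) = 2*(-1/10900) = -1/5450 ≈ -0.00018349)
O(F, U) = 16926 + 217*U (O(F, U) = (208 + 9)*(78 + U) = 217*(78 + U) = 16926 + 217*U)
(O(-412, 7 - 5*0) + M) + 157357 = ((16926 + 217*(7 - 5*0)) - 1/5450) + 157357 = ((16926 + 217*(7 + 0)) - 1/5450) + 157357 = ((16926 + 217*7) - 1/5450) + 157357 = ((16926 + 1519) - 1/5450) + 157357 = (18445 - 1/5450) + 157357 = 100525249/5450 + 157357 = 958120899/5450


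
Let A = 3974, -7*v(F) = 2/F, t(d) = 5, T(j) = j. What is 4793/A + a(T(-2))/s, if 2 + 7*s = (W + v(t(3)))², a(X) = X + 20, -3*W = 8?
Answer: 2903422339/118715302 ≈ 24.457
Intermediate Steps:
W = -8/3 (W = -⅓*8 = -8/3 ≈ -2.6667)
v(F) = -2/(7*F)
a(X) = 20 + X
s = 59746/77175 (s = -2/7 + (-8/3 - 2/7/5)²/7 = -2/7 + (-8/3 - 2/7*⅕)²/7 = -2/7 + (-8/3 - 2/35)²/7 = -2/7 + (-286/105)²/7 = -2/7 + (⅐)*(81796/11025) = -2/7 + 81796/77175 = 59746/77175 ≈ 0.77416)
4793/A + a(T(-2))/s = 4793/3974 + (20 - 2)/(59746/77175) = 4793*(1/3974) + 18*(77175/59746) = 4793/3974 + 694575/29873 = 2903422339/118715302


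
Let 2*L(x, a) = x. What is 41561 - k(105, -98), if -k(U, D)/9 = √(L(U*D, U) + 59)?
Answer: 41561 + 9*I*√5086 ≈ 41561.0 + 641.85*I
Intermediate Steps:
L(x, a) = x/2
k(U, D) = -9*√(59 + D*U/2) (k(U, D) = -9*√((U*D)/2 + 59) = -9*√((D*U)/2 + 59) = -9*√(D*U/2 + 59) = -9*√(59 + D*U/2))
41561 - k(105, -98) = 41561 - (-9)*√(236 + 2*(-98)*105)/2 = 41561 - (-9)*√(236 - 20580)/2 = 41561 - (-9)*√(-20344)/2 = 41561 - (-9)*2*I*√5086/2 = 41561 - (-9)*I*√5086 = 41561 + 9*I*√5086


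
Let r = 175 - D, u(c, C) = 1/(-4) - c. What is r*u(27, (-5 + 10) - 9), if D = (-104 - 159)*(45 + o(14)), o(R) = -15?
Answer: -879085/4 ≈ -2.1977e+5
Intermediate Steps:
u(c, C) = -¼ - c
D = -7890 (D = (-104 - 159)*(45 - 15) = -263*30 = -7890)
r = 8065 (r = 175 - 1*(-7890) = 175 + 7890 = 8065)
r*u(27, (-5 + 10) - 9) = 8065*(-¼ - 1*27) = 8065*(-¼ - 27) = 8065*(-109/4) = -879085/4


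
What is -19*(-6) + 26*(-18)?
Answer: -354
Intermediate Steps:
-19*(-6) + 26*(-18) = 114 - 468 = -354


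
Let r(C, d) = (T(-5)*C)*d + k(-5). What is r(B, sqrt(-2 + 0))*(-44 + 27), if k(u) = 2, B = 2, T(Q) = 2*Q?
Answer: -34 + 340*I*sqrt(2) ≈ -34.0 + 480.83*I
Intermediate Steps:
r(C, d) = 2 - 10*C*d (r(C, d) = ((2*(-5))*C)*d + 2 = (-10*C)*d + 2 = -10*C*d + 2 = 2 - 10*C*d)
r(B, sqrt(-2 + 0))*(-44 + 27) = (2 - 10*2*sqrt(-2 + 0))*(-44 + 27) = (2 - 10*2*sqrt(-2))*(-17) = (2 - 10*2*I*sqrt(2))*(-17) = (2 - 20*I*sqrt(2))*(-17) = -34 + 340*I*sqrt(2)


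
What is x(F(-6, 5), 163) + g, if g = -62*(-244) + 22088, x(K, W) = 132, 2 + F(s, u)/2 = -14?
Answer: 37348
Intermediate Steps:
F(s, u) = -32 (F(s, u) = -4 + 2*(-14) = -4 - 28 = -32)
g = 37216 (g = 15128 + 22088 = 37216)
x(F(-6, 5), 163) + g = 132 + 37216 = 37348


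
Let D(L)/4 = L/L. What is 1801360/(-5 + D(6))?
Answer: -1801360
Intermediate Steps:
D(L) = 4 (D(L) = 4*(L/L) = 4*1 = 4)
1801360/(-5 + D(6)) = 1801360/(-5 + 4) = 1801360/(-1) = 1801360*(-1) = -1801360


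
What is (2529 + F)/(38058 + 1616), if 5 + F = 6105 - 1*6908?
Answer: 1721/39674 ≈ 0.043379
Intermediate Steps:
F = -808 (F = -5 + (6105 - 1*6908) = -5 + (6105 - 6908) = -5 - 803 = -808)
(2529 + F)/(38058 + 1616) = (2529 - 808)/(38058 + 1616) = 1721/39674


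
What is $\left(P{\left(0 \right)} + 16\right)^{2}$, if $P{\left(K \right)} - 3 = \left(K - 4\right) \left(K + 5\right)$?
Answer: $1$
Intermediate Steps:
$P{\left(K \right)} = 3 + \left(-4 + K\right) \left(5 + K\right)$ ($P{\left(K \right)} = 3 + \left(K - 4\right) \left(K + 5\right) = 3 + \left(-4 + K\right) \left(5 + K\right)$)
$\left(P{\left(0 \right)} + 16\right)^{2} = \left(\left(-17 + 0 + 0^{2}\right) + 16\right)^{2} = \left(\left(-17 + 0 + 0\right) + 16\right)^{2} = \left(-17 + 16\right)^{2} = \left(-1\right)^{2} = 1$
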